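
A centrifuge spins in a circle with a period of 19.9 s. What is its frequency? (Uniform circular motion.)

f = 1/T = 1/19.9 = 0.0503 Hz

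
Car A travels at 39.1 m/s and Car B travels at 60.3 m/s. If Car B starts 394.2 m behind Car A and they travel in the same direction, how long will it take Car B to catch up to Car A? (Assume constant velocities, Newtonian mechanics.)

Relative speed: v_rel = 60.3 - 39.1 = 21.2 m/s
Time to catch: t = d₀/v_rel = 394.2/21.2 = 18.59 s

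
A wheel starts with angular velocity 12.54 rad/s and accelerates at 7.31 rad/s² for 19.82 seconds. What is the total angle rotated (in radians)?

θ = ω₀t + ½αt² = 12.54×19.82 + ½×7.31×19.82² = 1684.35 rad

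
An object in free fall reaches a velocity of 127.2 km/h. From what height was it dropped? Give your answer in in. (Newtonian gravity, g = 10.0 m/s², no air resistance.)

v = 127.2 km/h × 0.2777777777777778 = 35.3333 m/s
h = v² / (2g) = 35.3333² / (2 × 10.0) = 62.4221 m
h = 62.4221 m / 0.0254 = 2458 in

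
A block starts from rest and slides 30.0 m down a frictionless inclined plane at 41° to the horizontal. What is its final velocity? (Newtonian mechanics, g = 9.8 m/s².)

a = g sin(θ) = 9.8 × sin(41°) = 6.4294 m/s²
v = √(2ad) = √(2 × 6.4294 × 30.0) = 19.64 m/s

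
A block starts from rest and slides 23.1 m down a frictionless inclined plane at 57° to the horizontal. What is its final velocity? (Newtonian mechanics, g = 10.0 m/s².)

a = g sin(θ) = 10.0 × sin(57°) = 8.3867 m/s²
v = √(2ad) = √(2 × 8.3867 × 23.1) = 19.68 m/s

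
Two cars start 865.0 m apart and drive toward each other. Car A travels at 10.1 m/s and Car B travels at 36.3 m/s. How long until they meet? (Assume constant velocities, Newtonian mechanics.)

Combined speed: v_combined = 10.1 + 36.3 = 46.4 m/s
Time to meet: t = d/v_combined = 865.0/46.4 = 18.64 s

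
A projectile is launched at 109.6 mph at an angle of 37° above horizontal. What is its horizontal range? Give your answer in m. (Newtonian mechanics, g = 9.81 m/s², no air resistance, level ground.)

v₀ = 109.6 mph × 0.44704 = 48.9956 m/s
R = v₀² × sin(2θ) / g = 48.9956² × sin(2 × 37°) / 9.81 = 2400.57 × 0.961262 / 9.81 = 235.2 m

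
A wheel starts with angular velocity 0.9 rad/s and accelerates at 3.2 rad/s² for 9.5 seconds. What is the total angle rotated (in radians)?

θ = ω₀t + ½αt² = 0.9×9.5 + ½×3.2×9.5² = 152.95 rad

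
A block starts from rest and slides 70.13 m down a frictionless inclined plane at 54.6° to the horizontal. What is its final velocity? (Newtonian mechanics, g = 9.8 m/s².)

a = g sin(θ) = 9.8 × sin(54.6°) = 7.9883 m/s²
v = √(2ad) = √(2 × 7.9883 × 70.13) = 33.47 m/s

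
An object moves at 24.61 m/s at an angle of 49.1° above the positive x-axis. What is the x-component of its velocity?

vₓ = v cos(θ) = 24.61 × cos(49.1°) = 16.11 m/s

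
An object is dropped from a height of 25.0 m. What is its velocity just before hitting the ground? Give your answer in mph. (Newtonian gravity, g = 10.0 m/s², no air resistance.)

v = √(2gh) = √(2 × 10.0 × 25.0) = 22.3607 m/s
v = 22.3607 m/s / 0.44704 = 50.02 mph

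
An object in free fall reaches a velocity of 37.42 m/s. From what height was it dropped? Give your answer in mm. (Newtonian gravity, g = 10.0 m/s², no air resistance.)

h = v² / (2g) = 37.42² / (2 × 10.0) = 70.0128 m
h = 70.0128 m / 0.001 = 70010 mm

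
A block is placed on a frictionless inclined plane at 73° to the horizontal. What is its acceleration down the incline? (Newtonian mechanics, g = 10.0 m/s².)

a = g sin(θ) = 10.0 × sin(73°) = 10.0 × 0.9563 = 9.56 m/s²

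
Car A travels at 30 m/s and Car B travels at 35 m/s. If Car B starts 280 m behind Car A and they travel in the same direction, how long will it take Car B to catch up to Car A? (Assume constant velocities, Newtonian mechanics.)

Relative speed: v_rel = 35 - 30 = 5 m/s
Time to catch: t = d₀/v_rel = 280/5 = 56.0 s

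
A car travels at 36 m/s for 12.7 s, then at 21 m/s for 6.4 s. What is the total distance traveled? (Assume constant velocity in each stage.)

d₁ = v₁t₁ = 36 × 12.7 = 457.2 m
d₂ = v₂t₂ = 21 × 6.4 = 134.4 m
d_total = 457.2 + 134.4 = 591.6 m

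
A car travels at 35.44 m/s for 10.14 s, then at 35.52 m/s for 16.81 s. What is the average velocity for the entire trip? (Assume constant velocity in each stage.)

d₁ = v₁t₁ = 35.44 × 10.14 = 359.3616 m
d₂ = v₂t₂ = 35.52 × 16.81 = 597.0912 m
d_total = 956.4528 m, t_total = 26.95 s
v_avg = d_total/t_total = 956.4528/26.95 = 35.49 m/s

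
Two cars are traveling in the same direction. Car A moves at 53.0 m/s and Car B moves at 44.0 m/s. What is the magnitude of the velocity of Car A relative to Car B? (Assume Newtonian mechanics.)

v_rel = |v_A - v_B| = |53.0 - 44.0| = 9.0 m/s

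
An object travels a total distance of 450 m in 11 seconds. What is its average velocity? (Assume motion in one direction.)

v_avg = Δd / Δt = 450 / 11 = 40.91 m/s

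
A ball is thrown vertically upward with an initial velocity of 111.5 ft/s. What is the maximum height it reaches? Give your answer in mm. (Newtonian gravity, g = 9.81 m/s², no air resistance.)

v₀ = 111.5 ft/s × 0.3048 = 33.9852 m/s
h_max = v₀² / (2g) = 33.9852² / (2 × 9.81) = 1154.99 / 19.62 = 58.868 m
h_max = 58.868 m / 0.001 = 58870 mm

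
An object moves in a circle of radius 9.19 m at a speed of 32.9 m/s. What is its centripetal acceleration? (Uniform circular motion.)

a_c = v²/r = 32.9²/9.19 = 1082.41/9.19 = 117.78 m/s²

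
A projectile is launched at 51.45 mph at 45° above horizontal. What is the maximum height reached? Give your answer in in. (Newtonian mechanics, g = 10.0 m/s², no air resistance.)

v₀ = 51.45 mph × 0.44704 = 23.0002 m/s
H = v₀² × sin²(θ) / (2g) = 23.0002² × sin(45°)² / (2 × 10.0) = 529.009 × 0.5 / 20.0 = 13.2252 m
H = 13.2252 m / 0.0254 = 520.7 in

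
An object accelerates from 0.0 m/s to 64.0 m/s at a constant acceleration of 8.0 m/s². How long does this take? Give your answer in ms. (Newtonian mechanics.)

t = (v - v₀) / a = (64.0 - 0.0) / 8.0 = 8.0 s
t = 8.0 s / 0.001 = 8000 ms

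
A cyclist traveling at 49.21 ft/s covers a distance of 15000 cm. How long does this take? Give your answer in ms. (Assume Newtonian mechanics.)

d = 15000 cm × 0.01 = 150.0 m
v = 49.21 ft/s × 0.3048 = 14.9992 m/s
t = d / v = 150.0 / 14.9992 = 10.0005 s
t = 10.0005 s / 0.001 = 10000 ms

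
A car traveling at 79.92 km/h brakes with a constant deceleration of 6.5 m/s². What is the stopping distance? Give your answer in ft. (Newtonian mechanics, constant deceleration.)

v₀ = 79.92 km/h × 0.2777777777777778 = 22.2 m/s
d = v₀² / (2a) = 22.2² / (2 × 6.5) = 492.84 / 13.0 = 37.9108 m
d = 37.9108 m / 0.3048 = 124.4 ft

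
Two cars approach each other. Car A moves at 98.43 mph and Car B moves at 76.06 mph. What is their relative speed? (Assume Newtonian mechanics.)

v_rel = v_A + v_B = 98.43 + 76.06 = 174.49 mph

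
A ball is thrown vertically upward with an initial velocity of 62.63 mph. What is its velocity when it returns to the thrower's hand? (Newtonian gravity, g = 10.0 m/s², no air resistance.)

By conservation of energy (no air resistance), the ball returns to the throw height with the same speed as launch, but directed downward.
|v_ground| = v₀ = 62.63 mph
v_ground = 62.63 mph (downward)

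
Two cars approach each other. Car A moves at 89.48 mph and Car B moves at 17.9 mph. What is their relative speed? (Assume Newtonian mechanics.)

v_rel = v_A + v_B = 89.48 + 17.9 = 107.38 mph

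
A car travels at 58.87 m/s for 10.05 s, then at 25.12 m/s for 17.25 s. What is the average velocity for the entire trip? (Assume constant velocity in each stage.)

d₁ = v₁t₁ = 58.87 × 10.05 = 591.6435 m
d₂ = v₂t₂ = 25.12 × 17.25 = 433.32 m
d_total = 1024.9635 m, t_total = 27.3 s
v_avg = d_total/t_total = 1024.9635/27.3 = 37.54 m/s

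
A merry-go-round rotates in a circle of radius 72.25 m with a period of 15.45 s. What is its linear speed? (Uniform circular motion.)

v = 2πr/T = 2π×72.25/15.45 = 29.38 m/s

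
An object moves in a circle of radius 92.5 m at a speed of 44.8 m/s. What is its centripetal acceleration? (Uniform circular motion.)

a_c = v²/r = 44.8²/92.5 = 2007.04/92.5 = 21.7 m/s²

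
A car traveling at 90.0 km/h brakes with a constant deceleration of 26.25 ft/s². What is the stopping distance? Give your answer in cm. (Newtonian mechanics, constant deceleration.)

v₀ = 90.0 km/h × 0.2777777777777778 = 25.0 m/s
a = 26.25 ft/s² × 0.3048 = 8.001 m/s²
d = v₀² / (2a) = 25.0² / (2 × 8.001) = 625.0 / 16.002 = 39.0576 m
d = 39.0576 m / 0.01 = 3906 cm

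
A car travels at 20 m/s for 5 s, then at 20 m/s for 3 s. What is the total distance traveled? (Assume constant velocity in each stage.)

d₁ = v₁t₁ = 20 × 5 = 100 m
d₂ = v₂t₂ = 20 × 3 = 60 m
d_total = 100 + 60 = 160 m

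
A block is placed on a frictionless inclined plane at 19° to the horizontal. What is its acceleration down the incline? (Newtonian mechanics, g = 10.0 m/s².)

a = g sin(θ) = 10.0 × sin(19°) = 10.0 × 0.3256 = 3.26 m/s²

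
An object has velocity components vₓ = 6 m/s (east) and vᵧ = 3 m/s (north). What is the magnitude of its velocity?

|v| = √(vₓ² + vᵧ²) = √(6² + 3²) = √(45) = 6.71 m/s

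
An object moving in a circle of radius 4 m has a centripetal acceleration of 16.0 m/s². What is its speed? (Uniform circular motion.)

v = √(a_c × r) = √(16.0 × 4) = 8.0 m/s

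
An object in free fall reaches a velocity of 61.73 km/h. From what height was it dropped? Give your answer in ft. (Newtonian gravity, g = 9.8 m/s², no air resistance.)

v = 61.73 km/h × 0.2777777777777778 = 17.1472 m/s
h = v² / (2g) = 17.1472² / (2 × 9.8) = 15.0014 m
h = 15.0014 m / 0.3048 = 49.22 ft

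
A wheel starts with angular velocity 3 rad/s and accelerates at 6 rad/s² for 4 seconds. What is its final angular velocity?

ω = ω₀ + αt = 3 + 6 × 4 = 27 rad/s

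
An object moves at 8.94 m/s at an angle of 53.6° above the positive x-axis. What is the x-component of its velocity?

vₓ = v cos(θ) = 8.94 × cos(53.6°) = 5.31 m/s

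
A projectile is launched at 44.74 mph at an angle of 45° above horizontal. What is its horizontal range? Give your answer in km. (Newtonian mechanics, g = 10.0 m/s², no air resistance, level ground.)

v₀ = 44.74 mph × 0.44704 = 20.0006 m/s
R = v₀² × sin(2θ) / g = 20.0006² × sin(2 × 45°) / 10.0 = 400.024 × 1.0 / 10.0 = 40.0024 m
R = 40.0024 m / 1000.0 = 0.04 km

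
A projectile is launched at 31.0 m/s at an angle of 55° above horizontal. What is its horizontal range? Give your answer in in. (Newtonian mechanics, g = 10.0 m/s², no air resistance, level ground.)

R = v₀² × sin(2θ) / g = 31.0² × sin(2 × 55°) / 10.0 = 961.0 × 0.939693 / 10.0 = 90.3045 m
R = 90.3045 m / 0.0254 = 3555 in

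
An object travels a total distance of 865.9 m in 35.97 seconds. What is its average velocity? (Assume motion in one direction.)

v_avg = Δd / Δt = 865.9 / 35.97 = 24.07 m/s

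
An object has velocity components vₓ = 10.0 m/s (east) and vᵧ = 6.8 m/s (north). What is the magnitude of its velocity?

|v| = √(vₓ² + vᵧ²) = √(10.0² + 6.8²) = √(146.24) = 12.09 m/s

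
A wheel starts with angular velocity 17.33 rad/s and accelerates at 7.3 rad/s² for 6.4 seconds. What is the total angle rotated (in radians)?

θ = ω₀t + ½αt² = 17.33×6.4 + ½×7.3×6.4² = 260.42 rad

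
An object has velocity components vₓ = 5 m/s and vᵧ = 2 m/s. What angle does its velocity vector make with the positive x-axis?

θ = arctan(vᵧ/vₓ) = arctan(2/5) = 21.8°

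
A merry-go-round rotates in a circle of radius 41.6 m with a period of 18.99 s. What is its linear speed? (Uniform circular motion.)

v = 2πr/T = 2π×41.6/18.99 = 13.76 m/s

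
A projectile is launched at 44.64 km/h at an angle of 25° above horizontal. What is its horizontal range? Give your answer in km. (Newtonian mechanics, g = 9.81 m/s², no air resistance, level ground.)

v₀ = 44.64 km/h × 0.2777777777777778 = 12.4 m/s
R = v₀² × sin(2θ) / g = 12.4² × sin(2 × 25°) / 9.81 = 153.76 × 0.766044 / 9.81 = 12.0068 m
R = 12.0068 m / 1000.0 = 0.01201 km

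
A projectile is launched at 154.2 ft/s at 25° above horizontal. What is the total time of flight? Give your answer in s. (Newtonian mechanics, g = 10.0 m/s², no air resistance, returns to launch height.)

v₀ = 154.2 ft/s × 0.3048 = 47.0002 m/s
T = 2 × v₀ × sin(θ) / g = 2 × 47.0002 × sin(25°) / 10.0 = 2 × 47.0002 × 0.422618 / 10.0 = 3.973 s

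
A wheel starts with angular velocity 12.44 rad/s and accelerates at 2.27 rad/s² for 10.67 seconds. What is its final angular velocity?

ω = ω₀ + αt = 12.44 + 2.27 × 10.67 = 36.66 rad/s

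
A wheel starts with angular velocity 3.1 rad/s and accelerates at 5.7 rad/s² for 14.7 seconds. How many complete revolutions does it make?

θ = ω₀t + ½αt² = 3.1×14.7 + ½×5.7×14.7² = 661.4265 rad
Total revolutions = θ/(2π) = 661.4265/(2π) = 105.27
Complete revolutions = ⌊105.27⌋ = 105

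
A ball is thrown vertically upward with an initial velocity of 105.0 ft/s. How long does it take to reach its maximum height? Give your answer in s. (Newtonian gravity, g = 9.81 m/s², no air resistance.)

v₀ = 105.0 ft/s × 0.3048 = 32.004 m/s
t_up = v₀ / g = 32.004 / 9.81 = 3.262 s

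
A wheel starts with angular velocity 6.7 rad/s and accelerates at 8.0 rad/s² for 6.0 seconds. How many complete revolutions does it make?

θ = ω₀t + ½αt² = 6.7×6.0 + ½×8.0×6.0² = 184.2 rad
Total revolutions = θ/(2π) = 184.2/(2π) = 29.32
Complete revolutions = ⌊29.32⌋ = 29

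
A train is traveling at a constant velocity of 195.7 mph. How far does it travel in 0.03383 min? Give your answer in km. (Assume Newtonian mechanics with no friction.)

v = 195.7 mph × 0.44704 = 87.4857 m/s
t = 0.03383 min × 60.0 = 2.0298 s
d = v × t = 87.4857 × 2.0298 = 177.578 m
d = 177.578 m / 1000.0 = 0.1776 km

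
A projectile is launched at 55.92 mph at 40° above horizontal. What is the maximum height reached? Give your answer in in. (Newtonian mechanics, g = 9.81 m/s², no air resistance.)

v₀ = 55.92 mph × 0.44704 = 24.9985 m/s
H = v₀² × sin²(θ) / (2g) = 24.9985² × sin(40°)² / (2 × 9.81) = 624.925 × 0.413176 / 19.62 = 13.1602 m
H = 13.1602 m / 0.0254 = 518.1 in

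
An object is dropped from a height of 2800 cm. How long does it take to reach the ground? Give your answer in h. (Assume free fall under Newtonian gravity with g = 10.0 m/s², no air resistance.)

h = 2800 cm × 0.01 = 28.0 m
t = √(2h/g) = √(2 × 28.0 / 10.0) = 2.36643 s
t = 2.36643 s / 3600.0 = 0.0006573 h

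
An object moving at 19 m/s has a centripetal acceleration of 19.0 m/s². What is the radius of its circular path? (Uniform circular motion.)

r = v²/a_c = 19²/19.0 = 19.0 m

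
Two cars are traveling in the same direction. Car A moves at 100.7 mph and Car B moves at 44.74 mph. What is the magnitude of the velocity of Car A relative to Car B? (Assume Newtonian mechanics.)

v_rel = |v_A - v_B| = |100.7 - 44.74| = 55.96 mph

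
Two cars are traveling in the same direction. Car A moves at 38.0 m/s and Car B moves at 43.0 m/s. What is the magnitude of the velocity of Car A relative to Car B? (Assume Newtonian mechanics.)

v_rel = |v_A - v_B| = |38.0 - 43.0| = 5.0 m/s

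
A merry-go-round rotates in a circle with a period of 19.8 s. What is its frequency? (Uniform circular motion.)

f = 1/T = 1/19.8 = 0.0505 Hz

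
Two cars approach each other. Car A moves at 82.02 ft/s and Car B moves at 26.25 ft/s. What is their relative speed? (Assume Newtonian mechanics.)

v_rel = v_A + v_B = 82.02 + 26.25 = 108.27 ft/s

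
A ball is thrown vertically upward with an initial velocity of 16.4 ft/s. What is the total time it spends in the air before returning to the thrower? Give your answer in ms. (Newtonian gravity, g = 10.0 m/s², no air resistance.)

v₀ = 16.4 ft/s × 0.3048 = 4.99872 m/s
t_total = 2 × v₀ / g = 2 × 4.99872 / 10.0 = 0.999744 s
t_total = 0.999744 s / 0.001 = 999.7 ms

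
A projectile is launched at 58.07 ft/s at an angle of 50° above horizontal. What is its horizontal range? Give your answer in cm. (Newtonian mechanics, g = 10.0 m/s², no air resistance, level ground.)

v₀ = 58.07 ft/s × 0.3048 = 17.6997 m/s
R = v₀² × sin(2θ) / g = 17.6997² × sin(2 × 50°) / 10.0 = 313.279 × 0.984808 / 10.0 = 30.852 m
R = 30.852 m / 0.01 = 3085 cm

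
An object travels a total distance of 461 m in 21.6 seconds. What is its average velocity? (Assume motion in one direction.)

v_avg = Δd / Δt = 461 / 21.6 = 21.34 m/s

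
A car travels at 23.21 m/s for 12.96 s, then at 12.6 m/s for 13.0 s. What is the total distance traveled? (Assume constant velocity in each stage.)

d₁ = v₁t₁ = 23.21 × 12.96 = 300.8016 m
d₂ = v₂t₂ = 12.6 × 13.0 = 163.8 m
d_total = 300.8016 + 163.8 = 464.6 m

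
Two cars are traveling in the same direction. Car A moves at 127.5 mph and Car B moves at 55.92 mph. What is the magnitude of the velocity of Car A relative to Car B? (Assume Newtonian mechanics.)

v_rel = |v_A - v_B| = |127.5 - 55.92| = 71.58 mph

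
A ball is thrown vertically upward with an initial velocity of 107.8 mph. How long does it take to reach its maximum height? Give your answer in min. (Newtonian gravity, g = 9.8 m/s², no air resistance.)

v₀ = 107.8 mph × 0.44704 = 48.1909 m/s
t_up = v₀ / g = 48.1909 / 9.8 = 4.91744 s
t_up = 4.91744 s / 60.0 = 0.08196 min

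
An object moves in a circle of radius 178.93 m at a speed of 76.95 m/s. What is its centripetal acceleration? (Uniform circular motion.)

a_c = v²/r = 76.95²/178.93 = 5921.3025/178.93 = 33.09 m/s²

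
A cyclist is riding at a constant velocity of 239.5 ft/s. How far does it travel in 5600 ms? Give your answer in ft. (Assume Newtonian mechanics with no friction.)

v = 239.5 ft/s × 0.3048 = 72.9996 m/s
t = 5600 ms × 0.001 = 5.6 s
d = v × t = 72.9996 × 5.6 = 408.798 m
d = 408.798 m / 0.3048 = 1341 ft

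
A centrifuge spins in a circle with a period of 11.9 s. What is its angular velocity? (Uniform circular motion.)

ω = 2π/T = 2π/11.9 = 0.528 rad/s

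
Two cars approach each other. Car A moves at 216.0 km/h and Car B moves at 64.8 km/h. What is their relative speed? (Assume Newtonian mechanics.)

v_rel = v_A + v_B = 216.0 + 64.8 = 280.8 km/h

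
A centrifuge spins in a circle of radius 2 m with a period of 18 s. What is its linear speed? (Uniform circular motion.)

v = 2πr/T = 2π×2/18 = 0.7 m/s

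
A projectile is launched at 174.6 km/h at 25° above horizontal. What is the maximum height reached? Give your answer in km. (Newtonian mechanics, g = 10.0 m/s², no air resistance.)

v₀ = 174.6 km/h × 0.2777777777777778 = 48.5 m/s
H = v₀² × sin²(θ) / (2g) = 48.5² × sin(25°)² / (2 × 10.0) = 2352.25 × 0.178606 / 20.0 = 21.0063 m
H = 21.0063 m / 1000.0 = 0.02101 km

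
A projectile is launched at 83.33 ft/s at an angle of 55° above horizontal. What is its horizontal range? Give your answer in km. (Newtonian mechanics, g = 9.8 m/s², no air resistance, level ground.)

v₀ = 83.33 ft/s × 0.3048 = 25.399 m/s
R = v₀² × sin(2θ) / g = 25.399² × sin(2 × 55°) / 9.8 = 645.109 × 0.939693 / 9.8 = 61.8576 m
R = 61.8576 m / 1000.0 = 0.06186 km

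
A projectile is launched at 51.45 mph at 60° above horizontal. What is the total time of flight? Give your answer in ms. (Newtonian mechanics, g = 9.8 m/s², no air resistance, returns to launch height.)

v₀ = 51.45 mph × 0.44704 = 23.0002 m/s
T = 2 × v₀ × sin(θ) / g = 2 × 23.0002 × sin(60°) / 9.8 = 2 × 23.0002 × 0.866025 / 9.8 = 4.06505 s
T = 4.06505 s / 0.001 = 4065 ms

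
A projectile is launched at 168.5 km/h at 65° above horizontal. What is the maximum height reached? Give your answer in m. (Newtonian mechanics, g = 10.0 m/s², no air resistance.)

v₀ = 168.5 km/h × 0.2777777777777778 = 46.8056 m/s
H = v₀² × sin²(θ) / (2g) = 46.8056² × sin(65°)² / (2 × 10.0) = 2190.76 × 0.821394 / 20.0 = 89.97 m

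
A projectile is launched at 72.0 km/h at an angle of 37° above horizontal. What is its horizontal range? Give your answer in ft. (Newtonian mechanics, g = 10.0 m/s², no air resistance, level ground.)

v₀ = 72.0 km/h × 0.2777777777777778 = 20.0 m/s
R = v₀² × sin(2θ) / g = 20.0² × sin(2 × 37°) / 10.0 = 400.0 × 0.961262 / 10.0 = 38.4505 m
R = 38.4505 m / 0.3048 = 126.1 ft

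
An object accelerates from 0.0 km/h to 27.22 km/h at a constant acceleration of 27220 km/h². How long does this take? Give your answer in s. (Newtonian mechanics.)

v₀ = 0.0 km/h × 0.2777777777777778 = 0.0 m/s
v = 27.22 km/h × 0.2777777777777778 = 7.56111 m/s
a = 27220 km/h² × 7.716049382716049e-05 = 2.10031 m/s²
t = (v - v₀) / a = (7.56111 - 0.0) / 2.10031 = 3.6 s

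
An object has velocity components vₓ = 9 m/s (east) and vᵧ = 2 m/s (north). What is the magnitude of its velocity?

|v| = √(vₓ² + vᵧ²) = √(9² + 2²) = √(85) = 9.22 m/s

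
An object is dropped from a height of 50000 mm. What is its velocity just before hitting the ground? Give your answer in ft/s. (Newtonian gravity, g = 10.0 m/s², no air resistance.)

h = 50000 mm × 0.001 = 50.0 m
v = √(2gh) = √(2 × 10.0 × 50.0) = 31.6228 m/s
v = 31.6228 m/s / 0.3048 = 103.7 ft/s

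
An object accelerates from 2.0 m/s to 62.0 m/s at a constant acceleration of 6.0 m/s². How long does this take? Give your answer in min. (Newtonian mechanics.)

t = (v - v₀) / a = (62.0 - 2.0) / 6.0 = 10.0 s
t = 10.0 s / 60.0 = 0.1667 min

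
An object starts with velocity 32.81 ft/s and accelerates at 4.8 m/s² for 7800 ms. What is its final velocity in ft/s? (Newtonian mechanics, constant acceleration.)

v₀ = 32.81 ft/s × 0.3048 = 10.0005 m/s
t = 7800 ms × 0.001 = 7.8 s
v = v₀ + a × t = 10.0005 + 4.8 × 7.8 = 47.4405 m/s
v = 47.4405 m/s / 0.3048 = 155.6 ft/s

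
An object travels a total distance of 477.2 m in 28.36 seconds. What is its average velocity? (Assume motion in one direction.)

v_avg = Δd / Δt = 477.2 / 28.36 = 16.83 m/s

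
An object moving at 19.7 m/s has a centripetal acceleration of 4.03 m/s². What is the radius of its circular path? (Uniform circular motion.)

r = v²/a_c = 19.7²/4.03 = 96.3 m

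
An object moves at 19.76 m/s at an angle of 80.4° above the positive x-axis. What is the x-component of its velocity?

vₓ = v cos(θ) = 19.76 × cos(80.4°) = 3.3 m/s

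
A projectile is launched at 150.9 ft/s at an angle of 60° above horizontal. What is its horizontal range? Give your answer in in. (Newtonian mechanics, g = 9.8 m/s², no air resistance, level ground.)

v₀ = 150.9 ft/s × 0.3048 = 45.9943 m/s
R = v₀² × sin(2θ) / g = 45.9943² × sin(2 × 60°) / 9.8 = 2115.48 × 0.866025 / 9.8 = 186.945 m
R = 186.945 m / 0.0254 = 7360 in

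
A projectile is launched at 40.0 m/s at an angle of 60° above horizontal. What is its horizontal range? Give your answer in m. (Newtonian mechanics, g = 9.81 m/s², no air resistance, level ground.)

R = v₀² × sin(2θ) / g = 40.0² × sin(2 × 60°) / 9.81 = 1600.0 × 0.866025 / 9.81 = 141.2 m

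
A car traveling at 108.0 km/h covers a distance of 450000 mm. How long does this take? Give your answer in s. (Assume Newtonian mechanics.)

d = 450000 mm × 0.001 = 450.0 m
v = 108.0 km/h × 0.2777777777777778 = 30.0 m/s
t = d / v = 450.0 / 30.0 = 15.0 s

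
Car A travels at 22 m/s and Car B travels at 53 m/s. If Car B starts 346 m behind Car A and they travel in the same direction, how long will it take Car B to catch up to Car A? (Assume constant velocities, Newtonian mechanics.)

Relative speed: v_rel = 53 - 22 = 31 m/s
Time to catch: t = d₀/v_rel = 346/31 = 11.16 s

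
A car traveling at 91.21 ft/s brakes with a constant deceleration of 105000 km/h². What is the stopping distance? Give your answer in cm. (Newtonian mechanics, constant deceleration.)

v₀ = 91.21 ft/s × 0.3048 = 27.8008 m/s
a = 105000 km/h² × 7.716049382716049e-05 = 8.10185 m/s²
d = v₀² / (2a) = 27.8008² / (2 × 8.10185) = 772.884 / 16.2037 = 47.698 m
d = 47.698 m / 0.01 = 4770 cm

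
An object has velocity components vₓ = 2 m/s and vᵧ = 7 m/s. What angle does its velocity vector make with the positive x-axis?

θ = arctan(vᵧ/vₓ) = arctan(7/2) = 74.05°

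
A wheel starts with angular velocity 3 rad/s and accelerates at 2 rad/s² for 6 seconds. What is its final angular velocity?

ω = ω₀ + αt = 3 + 2 × 6 = 15 rad/s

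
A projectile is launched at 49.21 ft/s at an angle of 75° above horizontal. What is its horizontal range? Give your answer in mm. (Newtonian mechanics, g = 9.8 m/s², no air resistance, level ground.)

v₀ = 49.21 ft/s × 0.3048 = 14.9992 m/s
R = v₀² × sin(2θ) / g = 14.9992² × sin(2 × 75°) / 9.8 = 224.976 × 0.5 / 9.8 = 11.4784 m
R = 11.4784 m / 0.001 = 11480 mm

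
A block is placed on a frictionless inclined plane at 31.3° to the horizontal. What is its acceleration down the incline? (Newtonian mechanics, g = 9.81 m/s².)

a = g sin(θ) = 9.81 × sin(31.3°) = 9.81 × 0.5195 = 5.1 m/s²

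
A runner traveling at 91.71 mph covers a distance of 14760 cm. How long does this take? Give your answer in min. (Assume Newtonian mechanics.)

d = 14760 cm × 0.01 = 147.6 m
v = 91.71 mph × 0.44704 = 40.998 m/s
t = d / v = 147.6 / 40.998 = 3.60018 s
t = 3.60018 s / 60.0 = 0.06 min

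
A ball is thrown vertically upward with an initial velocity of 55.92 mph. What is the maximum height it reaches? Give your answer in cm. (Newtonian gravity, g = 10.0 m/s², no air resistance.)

v₀ = 55.92 mph × 0.44704 = 24.9985 m/s
h_max = v₀² / (2g) = 24.9985² / (2 × 10.0) = 624.925 / 20.0 = 31.2462 m
h_max = 31.2462 m / 0.01 = 3125 cm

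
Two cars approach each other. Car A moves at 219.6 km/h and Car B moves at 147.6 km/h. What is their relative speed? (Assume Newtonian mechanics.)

v_rel = v_A + v_B = 219.6 + 147.6 = 367.2 km/h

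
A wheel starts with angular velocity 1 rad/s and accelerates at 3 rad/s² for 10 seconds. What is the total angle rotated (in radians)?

θ = ω₀t + ½αt² = 1×10 + ½×3×10² = 160.0 rad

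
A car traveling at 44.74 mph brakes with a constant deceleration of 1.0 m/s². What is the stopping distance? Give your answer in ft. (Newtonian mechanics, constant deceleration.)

v₀ = 44.74 mph × 0.44704 = 20.0006 m/s
d = v₀² / (2a) = 20.0006² / (2 × 1.0) = 400.024 / 2.0 = 200.012 m
d = 200.012 m / 0.3048 = 656.2 ft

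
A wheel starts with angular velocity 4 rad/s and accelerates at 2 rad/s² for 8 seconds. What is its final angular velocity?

ω = ω₀ + αt = 4 + 2 × 8 = 20 rad/s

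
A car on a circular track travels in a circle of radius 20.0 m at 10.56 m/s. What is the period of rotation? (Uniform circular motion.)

T = 2πr/v = 2π×20.0/10.56 = 11.9 s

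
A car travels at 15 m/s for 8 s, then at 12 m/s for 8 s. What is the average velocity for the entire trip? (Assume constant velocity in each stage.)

d₁ = v₁t₁ = 15 × 8 = 120 m
d₂ = v₂t₂ = 12 × 8 = 96 m
d_total = 216 m, t_total = 16 s
v_avg = d_total/t_total = 216/16 = 13.5 m/s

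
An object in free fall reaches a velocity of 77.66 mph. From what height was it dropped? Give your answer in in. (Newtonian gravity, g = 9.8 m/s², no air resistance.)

v = 77.66 mph × 0.44704 = 34.7171 m/s
h = v² / (2g) = 34.7171² / (2 × 9.8) = 61.4937 m
h = 61.4937 m / 0.0254 = 2421 in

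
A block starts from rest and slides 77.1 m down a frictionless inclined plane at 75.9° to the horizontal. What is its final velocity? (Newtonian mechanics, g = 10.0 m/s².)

a = g sin(θ) = 10.0 × sin(75.9°) = 9.6987 m/s²
v = √(2ad) = √(2 × 9.6987 × 77.1) = 38.67 m/s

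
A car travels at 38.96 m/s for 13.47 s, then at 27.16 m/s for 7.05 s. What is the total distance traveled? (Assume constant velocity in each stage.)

d₁ = v₁t₁ = 38.96 × 13.47 = 524.7912 m
d₂ = v₂t₂ = 27.16 × 7.05 = 191.478 m
d_total = 524.7912 + 191.478 = 716.27 m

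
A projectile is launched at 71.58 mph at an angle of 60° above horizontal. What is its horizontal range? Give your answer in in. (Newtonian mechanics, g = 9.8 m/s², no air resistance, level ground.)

v₀ = 71.58 mph × 0.44704 = 31.9991 m/s
R = v₀² × sin(2θ) / g = 31.9991² × sin(2 × 60°) / 9.8 = 1023.94 × 0.866025 / 9.8 = 90.4855 m
R = 90.4855 m / 0.0254 = 3562 in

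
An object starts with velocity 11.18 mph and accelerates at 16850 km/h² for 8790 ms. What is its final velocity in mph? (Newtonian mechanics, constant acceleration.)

v₀ = 11.18 mph × 0.44704 = 4.99791 m/s
a = 16850 km/h² × 7.716049382716049e-05 = 1.30015 m/s²
t = 8790 ms × 0.001 = 8.79 s
v = v₀ + a × t = 4.99791 + 1.30015 × 8.79 = 16.4262 m/s
v = 16.4262 m/s / 0.44704 = 36.74 mph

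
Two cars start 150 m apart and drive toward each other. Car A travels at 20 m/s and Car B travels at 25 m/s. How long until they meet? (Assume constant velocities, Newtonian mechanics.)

Combined speed: v_combined = 20 + 25 = 45 m/s
Time to meet: t = d/v_combined = 150/45 = 3.33 s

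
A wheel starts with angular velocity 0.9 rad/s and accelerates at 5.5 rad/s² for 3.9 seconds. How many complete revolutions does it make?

θ = ω₀t + ½αt² = 0.9×3.9 + ½×5.5×3.9² = 45.3375 rad
Total revolutions = θ/(2π) = 45.3375/(2π) = 7.22
Complete revolutions = ⌊7.22⌋ = 7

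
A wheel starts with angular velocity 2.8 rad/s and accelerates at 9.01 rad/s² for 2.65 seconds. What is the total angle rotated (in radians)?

θ = ω₀t + ½αt² = 2.8×2.65 + ½×9.01×2.65² = 39.06 rad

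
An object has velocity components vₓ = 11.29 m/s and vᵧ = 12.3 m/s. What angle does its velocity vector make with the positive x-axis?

θ = arctan(vᵧ/vₓ) = arctan(12.3/11.29) = 47.45°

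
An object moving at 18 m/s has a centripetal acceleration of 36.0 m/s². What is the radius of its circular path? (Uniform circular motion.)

r = v²/a_c = 18²/36.0 = 9.0 m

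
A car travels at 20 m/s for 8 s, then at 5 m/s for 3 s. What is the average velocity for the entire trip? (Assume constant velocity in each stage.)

d₁ = v₁t₁ = 20 × 8 = 160 m
d₂ = v₂t₂ = 5 × 3 = 15 m
d_total = 175 m, t_total = 11 s
v_avg = d_total/t_total = 175/11 = 15.91 m/s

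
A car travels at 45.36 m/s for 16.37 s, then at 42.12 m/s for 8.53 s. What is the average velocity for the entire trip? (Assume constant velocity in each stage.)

d₁ = v₁t₁ = 45.36 × 16.37 = 742.5432 m
d₂ = v₂t₂ = 42.12 × 8.53 = 359.2836 m
d_total = 1101.8268 m, t_total = 24.9 s
v_avg = d_total/t_total = 1101.8268/24.9 = 44.25 m/s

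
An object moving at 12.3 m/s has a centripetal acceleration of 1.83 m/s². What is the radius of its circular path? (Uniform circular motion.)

r = v²/a_c = 12.3²/1.83 = 82.67 m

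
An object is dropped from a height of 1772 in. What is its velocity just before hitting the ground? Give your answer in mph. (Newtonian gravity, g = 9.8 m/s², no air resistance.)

h = 1772 in × 0.0254 = 45.0088 m
v = √(2gh) = √(2 × 9.8 × 45.0088) = 29.7014 m/s
v = 29.7014 m/s / 0.44704 = 66.44 mph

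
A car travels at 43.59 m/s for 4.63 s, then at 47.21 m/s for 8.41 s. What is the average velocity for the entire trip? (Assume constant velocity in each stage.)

d₁ = v₁t₁ = 43.59 × 4.63 = 201.8217 m
d₂ = v₂t₂ = 47.21 × 8.41 = 397.0361 m
d_total = 598.8578 m, t_total = 13.04 s
v_avg = d_total/t_total = 598.8578/13.04 = 45.92 m/s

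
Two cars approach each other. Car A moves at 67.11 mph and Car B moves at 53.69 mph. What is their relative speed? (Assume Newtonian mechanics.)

v_rel = v_A + v_B = 67.11 + 53.69 = 120.8 mph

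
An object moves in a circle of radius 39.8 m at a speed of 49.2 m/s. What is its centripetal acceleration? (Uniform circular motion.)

a_c = v²/r = 49.2²/39.8 = 2420.64/39.8 = 60.82 m/s²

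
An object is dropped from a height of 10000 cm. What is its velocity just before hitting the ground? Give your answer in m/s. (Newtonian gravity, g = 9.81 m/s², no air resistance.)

h = 10000 cm × 0.01 = 100.0 m
v = √(2gh) = √(2 × 9.81 × 100.0) = 44.29 m/s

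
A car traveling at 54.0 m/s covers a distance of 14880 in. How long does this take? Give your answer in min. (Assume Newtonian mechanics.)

d = 14880 in × 0.0254 = 377.952 m
t = d / v = 377.952 / 54.0 = 6.99911 s
t = 6.99911 s / 60.0 = 0.1167 min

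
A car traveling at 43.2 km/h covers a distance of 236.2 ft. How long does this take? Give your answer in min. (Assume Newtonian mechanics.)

d = 236.2 ft × 0.3048 = 71.9938 m
v = 43.2 km/h × 0.2777777777777778 = 12.0 m/s
t = d / v = 71.9938 / 12.0 = 5.99948 s
t = 5.99948 s / 60.0 = 0.09999 min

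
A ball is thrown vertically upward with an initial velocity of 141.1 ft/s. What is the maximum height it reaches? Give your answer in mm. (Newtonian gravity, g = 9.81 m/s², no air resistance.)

v₀ = 141.1 ft/s × 0.3048 = 43.0073 m/s
h_max = v₀² / (2g) = 43.0073² / (2 × 9.81) = 1849.63 / 19.62 = 94.2727 m
h_max = 94.2727 m / 0.001 = 94270 mm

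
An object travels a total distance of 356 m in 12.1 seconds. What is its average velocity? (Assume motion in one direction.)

v_avg = Δd / Δt = 356 / 12.1 = 29.42 m/s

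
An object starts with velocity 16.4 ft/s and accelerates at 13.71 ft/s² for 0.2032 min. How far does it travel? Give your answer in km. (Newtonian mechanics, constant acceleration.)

v₀ = 16.4 ft/s × 0.3048 = 4.99872 m/s
a = 13.71 ft/s² × 0.3048 = 4.17881 m/s²
t = 0.2032 min × 60.0 = 12.192 s
d = v₀ × t + ½ × a × t² = 4.99872 × 12.192 + 0.5 × 4.17881 × 12.192² = 371.524 m
d = 371.524 m / 1000.0 = 0.3715 km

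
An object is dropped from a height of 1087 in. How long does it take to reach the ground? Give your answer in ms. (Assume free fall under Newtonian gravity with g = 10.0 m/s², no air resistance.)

h = 1087 in × 0.0254 = 27.6098 m
t = √(2h/g) = √(2 × 27.6098 / 10.0) = 2.34989 s
t = 2.34989 s / 0.001 = 2350 ms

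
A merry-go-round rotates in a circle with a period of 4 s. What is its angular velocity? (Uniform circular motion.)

ω = 2π/T = 2π/4 = 1.5708 rad/s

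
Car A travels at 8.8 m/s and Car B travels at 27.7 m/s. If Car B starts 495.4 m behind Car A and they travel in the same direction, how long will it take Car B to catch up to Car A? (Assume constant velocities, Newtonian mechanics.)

Relative speed: v_rel = 27.7 - 8.8 = 18.9 m/s
Time to catch: t = d₀/v_rel = 495.4/18.9 = 26.21 s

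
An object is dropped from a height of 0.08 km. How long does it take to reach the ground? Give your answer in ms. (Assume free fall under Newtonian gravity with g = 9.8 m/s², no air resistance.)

h = 0.08 km × 1000.0 = 80.0 m
t = √(2h/g) = √(2 × 80.0 / 9.8) = 4.04061 s
t = 4.04061 s / 0.001 = 4041 ms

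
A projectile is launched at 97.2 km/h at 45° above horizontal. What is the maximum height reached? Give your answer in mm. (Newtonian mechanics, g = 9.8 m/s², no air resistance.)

v₀ = 97.2 km/h × 0.2777777777777778 = 27.0 m/s
H = v₀² × sin²(θ) / (2g) = 27.0² × sin(45°)² / (2 × 9.8) = 729.0 × 0.5 / 19.6 = 18.5969 m
H = 18.5969 m / 0.001 = 18600 mm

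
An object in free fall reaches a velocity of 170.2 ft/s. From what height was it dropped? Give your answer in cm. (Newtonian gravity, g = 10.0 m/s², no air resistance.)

v = 170.2 ft/s × 0.3048 = 51.877 m/s
h = v² / (2g) = 51.877² / (2 × 10.0) = 134.561 m
h = 134.561 m / 0.01 = 13460 cm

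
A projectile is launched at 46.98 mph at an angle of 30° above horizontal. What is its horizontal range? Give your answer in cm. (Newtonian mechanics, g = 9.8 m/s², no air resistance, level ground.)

v₀ = 46.98 mph × 0.44704 = 21.0019 m/s
R = v₀² × sin(2θ) / g = 21.0019² × sin(2 × 30°) / 9.8 = 441.08 × 0.866025 / 9.8 = 38.9782 m
R = 38.9782 m / 0.01 = 3898 cm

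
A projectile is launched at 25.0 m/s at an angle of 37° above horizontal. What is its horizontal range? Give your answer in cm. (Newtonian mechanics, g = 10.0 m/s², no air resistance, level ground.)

R = v₀² × sin(2θ) / g = 25.0² × sin(2 × 37°) / 10.0 = 625.0 × 0.961262 / 10.0 = 60.0789 m
R = 60.0789 m / 0.01 = 6008 cm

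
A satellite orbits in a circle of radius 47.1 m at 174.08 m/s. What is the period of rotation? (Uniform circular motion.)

T = 2πr/v = 2π×47.1/174.08 = 1.7 s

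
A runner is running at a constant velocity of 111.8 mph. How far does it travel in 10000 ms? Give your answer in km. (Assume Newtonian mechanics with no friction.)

v = 111.8 mph × 0.44704 = 49.9791 m/s
t = 10000 ms × 0.001 = 10.0 s
d = v × t = 49.9791 × 10.0 = 499.791 m
d = 499.791 m / 1000.0 = 0.4998 km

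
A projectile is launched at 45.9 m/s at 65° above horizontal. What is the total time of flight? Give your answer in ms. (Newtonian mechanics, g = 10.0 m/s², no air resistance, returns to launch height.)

T = 2 × v₀ × sin(θ) / g = 2 × 45.9 × sin(65°) / 10.0 = 2 × 45.9 × 0.906308 / 10.0 = 8.31991 s
T = 8.31991 s / 0.001 = 8320 ms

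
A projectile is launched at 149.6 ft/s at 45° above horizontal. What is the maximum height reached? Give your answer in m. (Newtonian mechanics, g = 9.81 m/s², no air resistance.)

v₀ = 149.6 ft/s × 0.3048 = 45.5981 m/s
H = v₀² × sin²(θ) / (2g) = 45.5981² × sin(45°)² / (2 × 9.81) = 2079.19 × 0.5 / 19.62 = 52.99 m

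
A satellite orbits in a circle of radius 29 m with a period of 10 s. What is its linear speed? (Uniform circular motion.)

v = 2πr/T = 2π×29/10 = 18.22 m/s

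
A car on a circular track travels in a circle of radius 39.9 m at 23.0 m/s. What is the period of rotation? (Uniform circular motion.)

T = 2πr/v = 2π×39.9/23.0 = 10.9 s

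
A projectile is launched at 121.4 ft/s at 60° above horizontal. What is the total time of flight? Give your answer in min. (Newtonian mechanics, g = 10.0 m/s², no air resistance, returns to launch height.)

v₀ = 121.4 ft/s × 0.3048 = 37.0027 m/s
T = 2 × v₀ × sin(θ) / g = 2 × 37.0027 × sin(60°) / 10.0 = 2 × 37.0027 × 0.866025 / 10.0 = 6.40905 s
T = 6.40905 s / 60.0 = 0.1068 min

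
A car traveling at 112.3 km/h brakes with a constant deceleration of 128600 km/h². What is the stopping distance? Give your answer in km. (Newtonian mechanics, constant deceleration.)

v₀ = 112.3 km/h × 0.2777777777777778 = 31.1944 m/s
a = 128600 km/h² × 7.716049382716049e-05 = 9.92284 m/s²
d = v₀² / (2a) = 31.1944² / (2 × 9.92284) = 973.091 / 19.8457 = 49.0328 m
d = 49.0328 m / 1000.0 = 0.04903 km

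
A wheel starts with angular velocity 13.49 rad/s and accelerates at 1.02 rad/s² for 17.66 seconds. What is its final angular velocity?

ω = ω₀ + αt = 13.49 + 1.02 × 17.66 = 31.5 rad/s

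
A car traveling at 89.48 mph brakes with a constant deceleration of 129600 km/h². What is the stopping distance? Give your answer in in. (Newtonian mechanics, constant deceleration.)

v₀ = 89.48 mph × 0.44704 = 40.0011 m/s
a = 129600 km/h² × 7.716049382716049e-05 = 10.0 m/s²
d = v₀² / (2a) = 40.0011² / (2 × 10.0) = 1600.09 / 20.0 = 80.0045 m
d = 80.0045 m / 0.0254 = 3150 in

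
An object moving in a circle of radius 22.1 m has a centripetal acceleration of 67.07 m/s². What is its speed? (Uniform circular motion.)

v = √(a_c × r) = √(67.07 × 22.1) = 38.5 m/s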